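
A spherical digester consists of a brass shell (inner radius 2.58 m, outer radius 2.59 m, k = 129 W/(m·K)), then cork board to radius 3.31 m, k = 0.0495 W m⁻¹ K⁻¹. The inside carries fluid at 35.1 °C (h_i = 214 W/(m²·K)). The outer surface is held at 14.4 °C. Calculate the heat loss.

Q = 153 W

Treat each layer as a resistance in series:
  R_conv,in = 1/(4πr²h) = 1/(4π·2.58²·214) = 5.586×10^-5 K/W
  R_brass = (1/2.58 − 1/2.59)/(4πk) = 0.001497/(4π·129) = 9.232×10^-7 K/W
  R_cork board = (1/2.59 − 1/3.31)/(4πk) = 0.08399/(4π·0.0495) = 0.1350 K/W
ΣR = 5.586×10^-5 + 9.232×10^-7 + 0.1350 = 0.1351 K/W
Q = ΔT/ΣR = (35.1 °C − 14.4 °C)/0.1351 = 153 W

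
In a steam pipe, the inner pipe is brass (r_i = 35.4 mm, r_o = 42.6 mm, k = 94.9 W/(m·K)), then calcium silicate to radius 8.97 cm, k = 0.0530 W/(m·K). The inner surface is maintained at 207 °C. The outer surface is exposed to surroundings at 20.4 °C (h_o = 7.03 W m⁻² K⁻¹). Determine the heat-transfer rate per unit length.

Q' = 75.0 W/m

Treat each layer as a resistance in series:
  R'_brass = ln(0.0426/0.0354)/(2πk) = 0.1851/(2π·94.9) = 3.105×10^-4 m·K/W
  R'_calcium silicate = ln(0.0897/0.0426)/(2πk) = 0.7446/(2π·0.0530) = 2.236 m·K/W
  R'_conv,out = 1/(2πr h) = 1/(2π·0.0897·7.03) = 0.2524 m·K/W
ΣR = 3.105×10^-4 + 2.236 + 0.2524 = 2.489 m·K/W
Q' = ΔT/ΣR = (207 °C − 20.4 °C)/2.489 = 75.0 W/m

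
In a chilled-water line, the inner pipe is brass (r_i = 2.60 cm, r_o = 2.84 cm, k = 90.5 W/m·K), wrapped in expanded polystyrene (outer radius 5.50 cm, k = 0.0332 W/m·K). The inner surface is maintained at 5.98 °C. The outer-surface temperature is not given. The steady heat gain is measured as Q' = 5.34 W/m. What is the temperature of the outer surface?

T_out = 22.9 °C

Series resistances:
  R'_brass = ln(0.0284/0.0260)/(2πk) = 0.08829/(2π·90.5) = 1.553×10^-4 m·K/W
  R'_expanded polystyrene = ln(0.0550/0.0284)/(2πk) = 0.6609/(2π·0.0332) = 3.168 m·K/W
ΣR = 3.169 m·K/W
ΔT = Q'·ΣR = 5.34 × 3.169 = 16.92 K
Heat flows inward, so T_out = T_in + ΔT = 5.98 + 16.92 = 22.9 °C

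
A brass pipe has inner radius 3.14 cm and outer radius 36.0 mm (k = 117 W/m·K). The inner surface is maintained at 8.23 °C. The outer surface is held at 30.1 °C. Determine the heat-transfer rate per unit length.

Q' = 118 kW/m

Q' = 2πk·ΔT/ln(r₂/r₁) = 2π × 117 × 21.87 / ln(0.0360/0.0314) = 1.18×10^5 W/m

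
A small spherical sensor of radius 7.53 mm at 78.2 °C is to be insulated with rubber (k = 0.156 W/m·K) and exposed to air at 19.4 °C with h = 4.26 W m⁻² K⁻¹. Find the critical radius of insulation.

For a sphere, r_cr = 2k_ins/h = 2·0.156/4.26 = 0.0732 m = 7.32 cm

r_cr = 7.32 cm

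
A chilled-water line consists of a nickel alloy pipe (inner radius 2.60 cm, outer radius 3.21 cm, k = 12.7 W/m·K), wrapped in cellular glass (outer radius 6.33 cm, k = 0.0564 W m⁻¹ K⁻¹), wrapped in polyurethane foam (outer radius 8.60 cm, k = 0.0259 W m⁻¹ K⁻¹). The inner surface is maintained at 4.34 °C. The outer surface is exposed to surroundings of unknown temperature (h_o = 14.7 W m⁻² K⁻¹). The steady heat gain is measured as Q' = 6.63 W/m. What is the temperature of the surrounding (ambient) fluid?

T_out = 30.4 °C

Sum the resistances:
  R'_nickel alloy = ln(0.0321/0.0260)/(2πk) = 0.2108/(2π·12.7) = 0.002641 m·K/W
  R'_cellular glass = ln(0.0633/0.0321)/(2πk) = 0.6790/(2π·0.0564) = 1.916 m·K/W
  R'_polyurethane foam = ln(0.0860/0.0633)/(2πk) = 0.3065/(2π·0.0259) = 1.883 m·K/W
  R'_conv,out = 1/(2πr h) = 1/(2π·0.0860·14.7) = 0.1259 m·K/W
ΣR = 3.928 m·K/W
ΔT = Q'·ΣR = 6.63 × 3.928 = 26.04 K
Heat flows inward, so T_out = T_in + ΔT = 4.34 + 26.04 = 30.4 °C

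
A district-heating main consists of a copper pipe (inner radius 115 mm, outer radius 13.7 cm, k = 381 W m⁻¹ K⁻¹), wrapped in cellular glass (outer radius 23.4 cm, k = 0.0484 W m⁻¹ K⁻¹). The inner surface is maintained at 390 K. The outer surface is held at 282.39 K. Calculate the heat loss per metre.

Series thermal resistances, inner to outer:
  R'_copper = ln(0.137/0.115)/(2πk) = 0.1750/(2π·381) = 7.312×10^-5 m·K/W
  R'_cellular glass = ln(0.234/0.137)/(2πk) = 0.5353/(2π·0.0484) = 1.760 m·K/W
ΣR = 7.312×10^-5 + 1.760 = 1.760 m·K/W
Q' = ΔT/ΣR = (390 K − 282.39 K)/1.760 = 61.1 W/m

Q' = 61.1 W/m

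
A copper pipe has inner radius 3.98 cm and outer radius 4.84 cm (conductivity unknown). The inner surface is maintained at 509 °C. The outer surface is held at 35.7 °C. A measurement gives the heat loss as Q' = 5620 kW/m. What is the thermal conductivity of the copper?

k = 370 W/m·K

ΣR = ΔT/Q' = |509 − 35.7|/5.62×10^6 = 8.422×10^-5 m·K/W
ln(r₂/r₁)/(2πk) = 8.422×10^-5 ⇒ k = 0.1956/(2π·8.422×10^-5) = 370 W/m·K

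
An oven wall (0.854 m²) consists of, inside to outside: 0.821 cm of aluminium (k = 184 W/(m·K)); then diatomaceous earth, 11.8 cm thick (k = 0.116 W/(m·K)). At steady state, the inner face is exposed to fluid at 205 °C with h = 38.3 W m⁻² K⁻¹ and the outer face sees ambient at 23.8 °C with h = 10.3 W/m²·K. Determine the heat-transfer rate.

Series thermal resistances, inner to outer:
  R_conv,in = 1/(hA) = 1/(38.3·0.854) = 0.03057 K/W
  R_aluminium = L/(kA) = 0.00821/(184·0.854) = 5.225×10^-5 K/W
  R_diatomaceous earth = L/(kA) = 0.118/(0.116·0.854) = 1.191 K/W
  R_conv,out = 1/(hA) = 1/(10.3·0.854) = 0.1137 K/W
ΣR = 0.03057 + 5.225×10^-5 + 1.191 + 0.1137 = 1.335 K/W
Q = ΔT/ΣR = (205 °C − 23.8 °C)/1.335 = 136 W

Q = 136 W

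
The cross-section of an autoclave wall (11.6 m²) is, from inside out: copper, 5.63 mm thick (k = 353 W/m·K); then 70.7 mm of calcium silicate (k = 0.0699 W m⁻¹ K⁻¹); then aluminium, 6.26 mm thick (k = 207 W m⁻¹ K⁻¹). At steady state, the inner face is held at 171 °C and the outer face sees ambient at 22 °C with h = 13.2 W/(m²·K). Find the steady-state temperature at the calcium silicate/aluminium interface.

Treat each layer as a resistance in series:
  R_copper = L/(kA) = 0.00563/(353·11.6) = 1.375×10^-6 K/W
  R_calcium silicate = L/(kA) = 0.0707/(0.0699·11.6) = 0.08719 K/W
  R_aluminium = L/(kA) = 0.00626/(207·11.6) = 2.607×10^-6 K/W
  R_conv,out = 1/(hA) = 1/(13.2·11.6) = 0.006531 K/W
ΣR = 1.375×10^-6 + 0.08719 + 2.607×10^-6 + 0.006531 = 0.09372 K/W
Q = ΔT/ΣR = (171 °C − 22 °C)/0.09372 = 1590 W
From the inner boundary to the calcium silicate/aluminium interface, ΣR_partial = 0.08719 K/W.
T_interface = T_in − Q·ΣR_partial = 171 °C − (1590)(0.08719) = 32.4 °C

T = 32.4 °C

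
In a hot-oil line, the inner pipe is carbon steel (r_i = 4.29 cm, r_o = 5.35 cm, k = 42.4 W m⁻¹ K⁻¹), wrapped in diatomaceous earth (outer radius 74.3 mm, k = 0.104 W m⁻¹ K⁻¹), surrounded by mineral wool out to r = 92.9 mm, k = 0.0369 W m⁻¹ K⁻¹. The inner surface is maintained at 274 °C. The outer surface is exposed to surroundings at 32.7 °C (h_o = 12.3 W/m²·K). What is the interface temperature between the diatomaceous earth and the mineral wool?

Treat each layer as a resistance in series:
  R'_carbon steel = ln(0.0535/0.0429)/(2πk) = 0.2208/(2π·42.4) = 8.288×10^-4 m·K/W
  R'_diatomaceous earth = ln(0.0743/0.0535)/(2πk) = 0.3284/(2π·0.104) = 0.5026 m·K/W
  R'_mineral wool = ln(0.0929/0.0743)/(2πk) = 0.2234/(2π·0.0369) = 0.9636 m·K/W
  R'_conv,out = 1/(2πr h) = 1/(2π·0.0929·12.3) = 0.1393 m·K/W
ΣR = 8.288×10^-4 + 0.5026 + 0.9636 + 0.1393 = 1.606 m·K/W
Q' = ΔT/ΣR = (274 °C − 32.7 °C)/1.606 = 150.2 W/m
From the inner boundary to the diatomaceous earth/mineral wool interface, ΣR_partial = 0.5034 m·K/W.
T_interface = T_in − Q'·ΣR_partial = 274 °C − (150.2)(0.5034) = 198 °C

T = 198 °C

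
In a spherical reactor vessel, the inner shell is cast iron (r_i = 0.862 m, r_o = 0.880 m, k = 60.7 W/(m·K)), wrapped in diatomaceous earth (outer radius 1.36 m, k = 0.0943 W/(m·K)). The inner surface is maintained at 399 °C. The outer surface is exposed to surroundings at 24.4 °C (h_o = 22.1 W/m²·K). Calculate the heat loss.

Resistance network (inner→outer):
  R_cast iron = (1/0.862 − 1/0.880)/(4πk) = 0.02373/(4π·60.7) = 3.111×10^-5 K/W
  R_diatomaceous earth = (1/0.880 − 1/1.36)/(4πk) = 0.4011/(4π·0.0943) = 0.3385 K/W
  R_conv,out = 1/(4πr²h) = 1/(4π·1.36²·22.1) = 0.001947 K/W
ΣR = 3.111×10^-5 + 0.3385 + 0.001947 = 0.3405 K/W
Q = ΔT/ΣR = (399 °C − 24.4 °C)/0.3405 = 1100 W

Q = 1100 W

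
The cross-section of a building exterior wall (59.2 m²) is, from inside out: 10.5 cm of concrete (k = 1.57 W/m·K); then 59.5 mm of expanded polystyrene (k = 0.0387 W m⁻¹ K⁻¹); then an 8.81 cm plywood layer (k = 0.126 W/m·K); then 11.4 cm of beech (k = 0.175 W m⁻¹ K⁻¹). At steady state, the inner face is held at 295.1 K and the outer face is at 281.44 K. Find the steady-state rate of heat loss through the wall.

Q = 274 W

Treat each layer as a resistance in series:
  R_concrete = L/(kA) = 0.105/(1.57·59.2) = 0.001130 K/W
  R_expanded polystyrene = L/(kA) = 0.0595/(0.0387·59.2) = 0.02597 K/W
  R_plywood = L/(kA) = 0.0881/(0.126·59.2) = 0.01181 K/W
  R_beech = L/(kA) = 0.114/(0.175·59.2) = 0.01100 K/W
ΣR = 0.001130 + 0.02597 + 0.01181 + 0.01100 = 0.04991 K/W
Q = ΔT/ΣR = (295.1 K − 281.44 K)/0.04991 = 274 W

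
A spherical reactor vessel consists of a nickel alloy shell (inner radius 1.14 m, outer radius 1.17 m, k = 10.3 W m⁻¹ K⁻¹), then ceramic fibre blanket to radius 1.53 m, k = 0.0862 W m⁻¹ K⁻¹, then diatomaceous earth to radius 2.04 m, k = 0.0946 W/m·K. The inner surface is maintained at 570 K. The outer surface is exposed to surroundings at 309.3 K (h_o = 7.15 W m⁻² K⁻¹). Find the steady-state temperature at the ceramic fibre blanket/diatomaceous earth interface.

T = 421 K

Resistance network (inner→outer):
  R_nickel alloy = (1/1.14 − 1/1.17)/(4πk) = 0.02249/(4π·10.3) = 1.738×10^-4 K/W
  R_ceramic fibre blanket = (1/1.17 − 1/1.53)/(4πk) = 0.2011/(4π·0.0862) = 0.1857 K/W
  R_diatomaceous earth = (1/1.53 − 1/2.04)/(4πk) = 0.1634/(4π·0.0946) = 0.1375 K/W
  R_conv,out = 1/(4πr²h) = 1/(4π·2.04²·7.15) = 0.002674 K/W
ΣR = 1.738×10^-4 + 0.1857 + 0.1375 + 0.002674 = 0.3260 K/W
Q = ΔT/ΣR = (570 K − 309.3 K)/0.3260 = 799.7 W
From the inner boundary to the ceramic fibre blanket/diatomaceous earth interface, ΣR_partial = 0.1859 K/W.
T_interface = T_in − Q·ΣR_partial = 570 K − (799.7)(0.1859) = 421 K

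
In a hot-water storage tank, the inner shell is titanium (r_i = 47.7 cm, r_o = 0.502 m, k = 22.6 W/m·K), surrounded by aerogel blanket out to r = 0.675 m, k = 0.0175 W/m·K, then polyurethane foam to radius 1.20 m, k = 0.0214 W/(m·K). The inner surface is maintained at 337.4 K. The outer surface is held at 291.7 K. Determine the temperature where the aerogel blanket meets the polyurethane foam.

Resistance network (inner→outer):
  R_titanium = (1/0.477 − 1/0.502)/(4πk) = 0.1044/(4π·22.6) = 3.676×10^-4 K/W
  R_aerogel blanket = (1/0.502 − 1/0.675)/(4πk) = 0.5106/(4π·0.0175) = 2.322 K/W
  R_polyurethane foam = (1/0.675 − 1/1.20)/(4πk) = 0.6481/(4π·0.0214) = 2.410 K/W
ΣR = 3.676×10^-4 + 2.322 + 2.410 = 4.732 K/W
Q = ΔT/ΣR = (337.4 K − 291.7 K)/4.732 = 9.658 W
From the inner boundary to the aerogel blanket/polyurethane foam interface, ΣR_partial = 2.322 K/W.
T_interface = T_in − Q·ΣR_partial = 337.4 K − (9.658)(2.322) = 315.0 K

T = 315.0 K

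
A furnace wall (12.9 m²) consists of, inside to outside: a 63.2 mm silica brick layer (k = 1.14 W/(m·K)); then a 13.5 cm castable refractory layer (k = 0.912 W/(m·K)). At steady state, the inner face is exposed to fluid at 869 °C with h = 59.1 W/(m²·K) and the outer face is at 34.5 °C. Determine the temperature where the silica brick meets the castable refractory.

T = 595 °C

Resistance network (inner→outer):
  R_conv,in = 1/(hA) = 1/(59.1·12.9) = 0.001312 K/W
  R_silica brick = L/(kA) = 0.0632/(1.14·12.9) = 0.004298 K/W
  R_castable refractory = L/(kA) = 0.135/(0.912·12.9) = 0.01147 K/W
ΣR = 0.001312 + 0.004298 + 0.01147 = 0.01708 K/W
Q = ΔT/ΣR = (869 °C − 34.5 °C)/0.01708 = 48860 W
From the inner boundary to the silica brick/castable refractory interface, ΣR_partial = 0.005610 K/W.
T_interface = T_in − Q·ΣR_partial = 869 °C − (48860)(0.005610) = 595 °C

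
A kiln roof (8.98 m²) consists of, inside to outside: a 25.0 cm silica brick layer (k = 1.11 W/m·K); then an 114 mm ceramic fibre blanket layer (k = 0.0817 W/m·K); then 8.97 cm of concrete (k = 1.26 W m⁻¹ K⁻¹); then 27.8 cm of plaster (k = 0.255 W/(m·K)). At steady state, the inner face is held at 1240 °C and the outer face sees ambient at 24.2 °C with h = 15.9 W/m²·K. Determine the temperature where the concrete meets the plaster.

Treat each layer as a resistance in series:
  R_silica brick = L/(kA) = 0.250/(1.11·8.98) = 0.02508 K/W
  R_ceramic fibre blanket = L/(kA) = 0.114/(0.0817·8.98) = 0.1554 K/W
  R_concrete = L/(kA) = 0.0897/(1.26·8.98) = 0.007928 K/W
  R_plaster = L/(kA) = 0.278/(0.255·8.98) = 0.1214 K/W
  R_conv,out = 1/(hA) = 1/(15.9·8.98) = 0.007004 K/W
ΣR = 0.02508 + 0.1554 + 0.007928 + 0.1214 + 0.007004 = 0.3168 K/W
Q = ΔT/ΣR = (1240 °C − 24.2 °C)/0.3168 = 3838 W
From the inner boundary to the concrete/plaster interface, ΣR_partial = 0.1884 K/W.
T_interface = T_in − Q·ΣR_partial = 1240 °C − (3838)(0.1884) = 517 °C

T = 517 °C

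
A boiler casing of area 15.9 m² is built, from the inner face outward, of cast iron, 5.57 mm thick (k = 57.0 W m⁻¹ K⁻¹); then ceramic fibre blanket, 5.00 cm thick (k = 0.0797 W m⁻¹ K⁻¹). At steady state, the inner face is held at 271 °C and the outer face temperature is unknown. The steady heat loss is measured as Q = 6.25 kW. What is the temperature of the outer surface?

T_out = 24.4 °C

Series resistances:
  R_cast iron = L/(kA) = 0.00557/(57.0·15.9) = 6.146×10^-6 K/W
  R_ceramic fibre blanket = L/(kA) = 0.0500/(0.0797·15.9) = 0.03946 K/W
ΣR = 0.03946 K/W
ΔT = Q·ΣR = 6250 × 0.03946 = 246.6 K
Heat flows outward, so T_out = T_in − ΔT = 271 − 246.6 = 24.4 °C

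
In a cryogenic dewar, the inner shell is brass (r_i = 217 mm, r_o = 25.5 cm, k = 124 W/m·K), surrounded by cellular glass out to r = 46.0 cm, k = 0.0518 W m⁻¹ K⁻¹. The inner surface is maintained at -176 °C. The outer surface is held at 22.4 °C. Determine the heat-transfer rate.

Series thermal resistances, inner to outer:
  R_brass = (1/0.217 − 1/0.255)/(4πk) = 0.6867/(4π·124) = 4.407×10^-4 K/W
  R_cellular glass = (1/0.255 − 1/0.460)/(4πk) = 1.748/(4π·0.0518) = 2.685 K/W
ΣR = 4.407×10^-4 + 2.685 = 2.685 K/W
Q = ΔT/ΣR = (-176 °C − 22.4 °C)/2.685 = -73.9 W
(Negative Q ⇒ heat flows inward; heat gain = 73.9 W.)

Q = 73.9 W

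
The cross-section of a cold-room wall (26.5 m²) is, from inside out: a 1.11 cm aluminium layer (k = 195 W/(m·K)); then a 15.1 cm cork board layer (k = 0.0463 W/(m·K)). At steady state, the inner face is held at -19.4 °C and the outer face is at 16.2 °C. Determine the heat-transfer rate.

Q = 289 W

Resistance network (inner→outer):
  R_aluminium = L/(kA) = 0.0111/(195·26.5) = 2.148×10^-6 K/W
  R_cork board = L/(kA) = 0.151/(0.0463·26.5) = 0.1231 K/W
ΣR = 2.148×10^-6 + 0.1231 = 0.1231 K/W
Q = ΔT/ΣR = (-19.4 °C − 16.2 °C)/0.1231 = -289 W
(Negative Q ⇒ heat flows inward; heat gain = 289 W.)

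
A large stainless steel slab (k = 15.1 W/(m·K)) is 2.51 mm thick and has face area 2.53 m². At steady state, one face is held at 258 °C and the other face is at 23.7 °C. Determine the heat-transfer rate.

Q = kA·ΔT/L = 15.1 × 2.53 × |258 °C − 23.7 °C| / 0.00251 = 3.57×10^6 W

Q = 3.57×10^6 W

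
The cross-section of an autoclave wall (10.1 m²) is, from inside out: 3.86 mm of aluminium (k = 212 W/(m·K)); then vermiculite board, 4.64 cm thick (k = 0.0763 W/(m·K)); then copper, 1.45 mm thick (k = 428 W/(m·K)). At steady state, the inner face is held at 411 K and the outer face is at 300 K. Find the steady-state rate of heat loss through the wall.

Q = 1840 W

Resistance network (inner→outer):
  R_aluminium = L/(kA) = 0.00386/(212·10.1) = 1.803×10^-6 K/W
  R_vermiculite board = L/(kA) = 0.0464/(0.0763·10.1) = 0.06021 K/W
  R_copper = L/(kA) = 0.00145/(428·10.1) = 3.354×10^-7 K/W
ΣR = 1.803×10^-6 + 0.06021 + 3.354×10^-7 = 0.06021 K/W
Q = ΔT/ΣR = (411 K − 300 K)/0.06021 = 1840 W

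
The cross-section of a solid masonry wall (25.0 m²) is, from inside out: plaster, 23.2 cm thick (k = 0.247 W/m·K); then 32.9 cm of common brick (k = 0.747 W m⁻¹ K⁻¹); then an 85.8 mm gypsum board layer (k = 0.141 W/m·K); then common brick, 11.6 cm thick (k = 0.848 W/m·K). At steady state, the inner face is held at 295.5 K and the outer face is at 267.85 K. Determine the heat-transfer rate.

Q = 325 W

Resistance network (inner→outer):
  R_plaster = L/(kA) = 0.232/(0.247·25.0) = 0.03757 K/W
  R_common brick = L/(kA) = 0.329/(0.747·25.0) = 0.01762 K/W
  R_gypsum board = L/(kA) = 0.0858/(0.141·25.0) = 0.02434 K/W
  R_common brick = L/(kA) = 0.116/(0.848·25.0) = 0.005472 K/W
ΣR = 0.03757 + 0.01762 + 0.02434 + 0.005472 = 0.08500 K/W
Q = ΔT/ΣR = (295.5 K − 267.85 K)/0.08500 = 325 W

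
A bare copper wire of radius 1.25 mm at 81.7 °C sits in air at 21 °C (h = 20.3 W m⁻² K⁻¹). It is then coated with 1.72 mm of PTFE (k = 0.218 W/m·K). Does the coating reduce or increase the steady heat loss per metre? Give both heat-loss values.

increases: 9.68 → 18.6 W/m

Critical radius for a cylinder: r_cr = k/h = 0.0107 m = 1.07 cm.
Outer radius after coating: r₂ = 0.00125 + 0.00172 = 0.00297 m.
Since r₁ < r_cr and r₂ ≤ r_cr, the coating moves toward the maximum at r_cr — heat loss rises.
Bare: R = 1/(2πr₁h) = 6.272 m·K/W; Q = 60.7/6.272 = 9.68 W/m.
Coated: R = R_cond + R_conv = 3.272 m·K/W; Q = 60.7/3.272 = 18.6 W/m.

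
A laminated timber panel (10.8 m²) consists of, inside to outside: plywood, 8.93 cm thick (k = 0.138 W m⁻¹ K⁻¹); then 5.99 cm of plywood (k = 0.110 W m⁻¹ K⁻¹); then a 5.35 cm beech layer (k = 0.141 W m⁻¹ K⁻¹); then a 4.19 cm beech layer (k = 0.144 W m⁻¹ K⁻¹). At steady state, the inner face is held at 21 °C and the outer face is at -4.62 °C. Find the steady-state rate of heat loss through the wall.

Q = 149 W

Resistance network (inner→outer):
  R_plywood = L/(kA) = 0.0893/(0.138·10.8) = 0.05992 K/W
  R_plywood = L/(kA) = 0.0599/(0.110·10.8) = 0.05042 K/W
  R_beech = L/(kA) = 0.0535/(0.141·10.8) = 0.03513 K/W
  R_beech = L/(kA) = 0.0419/(0.144·10.8) = 0.02694 K/W
ΣR = 0.05992 + 0.05042 + 0.03513 + 0.02694 = 0.1724 K/W
Q = ΔT/ΣR = (21 °C − -4.62 °C)/0.1724 = 149 W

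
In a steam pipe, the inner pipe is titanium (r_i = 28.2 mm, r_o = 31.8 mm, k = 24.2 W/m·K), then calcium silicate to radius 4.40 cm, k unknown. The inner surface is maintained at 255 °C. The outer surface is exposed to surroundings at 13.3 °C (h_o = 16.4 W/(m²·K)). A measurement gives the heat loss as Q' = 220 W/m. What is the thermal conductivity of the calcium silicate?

k = 0.0589 W/m·K

ΣR = ΔT/Q' = |255 − 13.3|/220 = 1.099 m·K/W
Known resistances:
  R'_titanium = ln(0.0318/0.0282)/(2πk) = 0.1201/(2π·24.2) = 7.901×10^-4 m·K/W
  R'_conv,out = 1/(2πr h) = 1/(2π·0.0440·16.4) = 0.2206 m·K/W
R_calcium silicate = ΣR − ΣR_known = 1.099 − 0.2214 = 0.8776 m·K/W
ln(r₂/r₁)/(2πk) = 0.8776 ⇒ k = 0.3247/(2π·0.8776) = 0.0589 W/m·K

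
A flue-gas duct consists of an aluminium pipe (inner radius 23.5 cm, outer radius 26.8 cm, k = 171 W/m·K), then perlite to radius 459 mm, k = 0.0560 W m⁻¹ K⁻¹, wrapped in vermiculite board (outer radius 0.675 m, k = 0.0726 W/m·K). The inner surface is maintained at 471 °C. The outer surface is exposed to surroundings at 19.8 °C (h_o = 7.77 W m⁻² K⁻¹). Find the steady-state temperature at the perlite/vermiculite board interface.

Series thermal resistances, inner to outer:
  R'_aluminium = ln(0.268/0.235)/(2πk) = 0.1314/(2π·171) = 1.223×10^-4 m·K/W
  R'_perlite = ln(0.459/0.268)/(2πk) = 0.5381/(2π·0.0560) = 1.529 m·K/W
  R'_vermiculite board = ln(0.675/0.459)/(2πk) = 0.3857/(2π·0.0726) = 0.8455 m·K/W
  R'_conv,out = 1/(2πr h) = 1/(2π·0.675·7.77) = 0.03035 m·K/W
ΣR = 1.223×10^-4 + 1.529 + 0.8455 + 0.03035 = 2.405 m·K/W
Q' = ΔT/ΣR = (471 °C − 19.8 °C)/2.405 = 187.6 W/m
From the inner boundary to the perlite/vermiculite board interface, ΣR_partial = 1.529 m·K/W.
T_interface = T_in − Q'·ΣR_partial = 471 °C − (187.6)(1.529) = 184 °C

T = 184 °C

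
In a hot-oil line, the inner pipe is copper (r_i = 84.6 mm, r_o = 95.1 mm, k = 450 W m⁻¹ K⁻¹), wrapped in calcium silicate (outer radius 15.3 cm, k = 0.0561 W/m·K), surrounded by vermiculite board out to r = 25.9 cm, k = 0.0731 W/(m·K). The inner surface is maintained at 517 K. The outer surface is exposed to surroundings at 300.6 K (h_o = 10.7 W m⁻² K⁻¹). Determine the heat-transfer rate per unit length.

Q' = 84.8 W/m

Series thermal resistances, inner to outer:
  R'_copper = ln(0.0951/0.0846)/(2πk) = 0.1170/(2π·450) = 4.138×10^-5 m·K/W
  R'_calcium silicate = ln(0.153/0.0951)/(2πk) = 0.4755/(2π·0.0561) = 1.349 m·K/W
  R'_vermiculite board = ln(0.259/0.153)/(2πk) = 0.5264/(2π·0.0731) = 1.146 m·K/W
  R'_conv,out = 1/(2πr h) = 1/(2π·0.259·10.7) = 0.05743 m·K/W
ΣR = 4.138×10^-5 + 1.349 + 1.146 + 0.05743 = 2.552 m·K/W
Q' = ΔT/ΣR = (517 K − 300.6 K)/2.552 = 84.8 W/m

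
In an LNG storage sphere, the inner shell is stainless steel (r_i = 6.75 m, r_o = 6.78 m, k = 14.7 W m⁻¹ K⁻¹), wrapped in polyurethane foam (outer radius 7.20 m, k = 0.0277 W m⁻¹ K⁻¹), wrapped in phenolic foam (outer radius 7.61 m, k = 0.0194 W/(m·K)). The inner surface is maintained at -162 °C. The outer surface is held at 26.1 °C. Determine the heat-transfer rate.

Q = 3.39 kW

Treat each layer as a resistance in series:
  R_stainless steel = (1/6.75 − 1/6.78)/(4πk) = 6.555×10^-4/(4π·14.7) = 3.549×10^-6 K/W
  R_polyurethane foam = (1/6.78 − 1/7.20)/(4πk) = 0.008604/(4π·0.0277) = 0.02472 K/W
  R_phenolic foam = (1/7.20 − 1/7.61)/(4πk) = 0.007483/(4π·0.0194) = 0.03069 K/W
ΣR = 3.549×10^-6 + 0.02472 + 0.03069 = 0.05541 K/W
Q = ΔT/ΣR = (-162 °C − 26.1 °C)/0.05541 = -3390 W
(Negative Q ⇒ heat flows inward; heat gain = 3390 W.)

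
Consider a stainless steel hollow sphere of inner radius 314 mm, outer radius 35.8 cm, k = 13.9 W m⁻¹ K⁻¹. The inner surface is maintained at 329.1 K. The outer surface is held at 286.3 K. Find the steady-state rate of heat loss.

Q = 4πk·ΔT/(1/r₁ − 1/r₂) = 4π × 13.9 × 42.8 / (1/0.314 − 1/0.358) = 19100 W

Q = 19.1 kW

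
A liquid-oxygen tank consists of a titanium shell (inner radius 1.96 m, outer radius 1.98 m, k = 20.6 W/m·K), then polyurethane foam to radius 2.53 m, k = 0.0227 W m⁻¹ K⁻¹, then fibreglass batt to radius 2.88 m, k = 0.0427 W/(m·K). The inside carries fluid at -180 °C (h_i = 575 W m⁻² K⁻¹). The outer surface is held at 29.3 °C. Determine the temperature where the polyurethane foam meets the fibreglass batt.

T = -10.2 °C

Series thermal resistances, inner to outer:
  R_conv,in = 1/(4πr²h) = 1/(4π·1.96²·575) = 3.603×10^-5 K/W
  R_titanium = (1/1.96 − 1/1.98)/(4πk) = 0.005154/(4π·20.6) = 1.991×10^-5 K/W
  R_polyurethane foam = (1/1.98 − 1/2.53)/(4πk) = 0.1098/(4π·0.0227) = 0.3849 K/W
  R_fibreglass batt = (1/2.53 − 1/2.88)/(4πk) = 0.04803/(4π·0.0427) = 0.08952 K/W
ΣR = 3.603×10^-5 + 1.991×10^-5 + 0.3849 + 0.08952 = 0.4745 K/W
Q = ΔT/ΣR = (-180 °C − 29.3 °C)/0.4745 = -441.1 W
From the inner boundary to the polyurethane foam/fibreglass batt interface, ΣR_partial = 0.3850 K/W.
T_interface = T_in − Q·ΣR_partial = -180 °C − (-441.1)(0.3850) = -10.2 °C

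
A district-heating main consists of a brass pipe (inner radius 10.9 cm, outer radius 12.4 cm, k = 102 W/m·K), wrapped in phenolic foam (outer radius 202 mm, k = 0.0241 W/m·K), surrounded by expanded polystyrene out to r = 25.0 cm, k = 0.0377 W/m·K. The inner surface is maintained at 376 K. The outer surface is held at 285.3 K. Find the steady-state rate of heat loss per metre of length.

Treat each layer as a resistance in series:
  R'_brass = ln(0.124/0.109)/(2πk) = 0.1289/(2π·102) = 2.012×10^-4 m·K/W
  R'_phenolic foam = ln(0.202/0.124)/(2πk) = 0.4880/(2π·0.0241) = 3.223 m·K/W
  R'_expanded polystyrene = ln(0.250/0.202)/(2πk) = 0.2132/(2π·0.0377) = 0.9000 m·K/W
ΣR = 2.012×10^-4 + 3.223 + 0.9000 = 4.123 m·K/W
Q' = ΔT/ΣR = (376 K − 285.3 K)/4.123 = 22.0 W/m

Q' = 22.0 W/m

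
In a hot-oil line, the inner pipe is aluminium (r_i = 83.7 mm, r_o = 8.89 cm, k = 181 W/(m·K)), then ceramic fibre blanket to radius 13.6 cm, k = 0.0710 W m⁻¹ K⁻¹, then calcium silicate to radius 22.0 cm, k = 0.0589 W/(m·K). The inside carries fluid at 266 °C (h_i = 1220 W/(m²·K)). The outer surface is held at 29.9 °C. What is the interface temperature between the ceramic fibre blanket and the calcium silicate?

T = 166 °C

Series thermal resistances, inner to outer:
  R'_conv,in = 1/(2πr h) = 1/(2π·0.0837·1220) = 0.001559 m·K/W
  R'_aluminium = ln(0.0889/0.0837)/(2πk) = 0.06027/(2π·181) = 5.300×10^-5 m·K/W
  R'_ceramic fibre blanket = ln(0.136/0.0889)/(2πk) = 0.4251/(2π·0.0710) = 0.9530 m·K/W
  R'_calcium silicate = ln(0.220/0.136)/(2πk) = 0.4810/(2π·0.0589) = 1.300 m·K/W
ΣR = 0.001559 + 5.300×10^-5 + 0.9530 + 1.300 = 2.255 m·K/W
Q' = ΔT/ΣR = (266 °C − 29.9 °C)/2.255 = 104.7 W/m
From the inner boundary to the ceramic fibre blanket/calcium silicate interface, ΣR_partial = 0.9546 m·K/W.
T_interface = T_in − Q'·ΣR_partial = 266 °C − (104.7)(0.9546) = 166 °C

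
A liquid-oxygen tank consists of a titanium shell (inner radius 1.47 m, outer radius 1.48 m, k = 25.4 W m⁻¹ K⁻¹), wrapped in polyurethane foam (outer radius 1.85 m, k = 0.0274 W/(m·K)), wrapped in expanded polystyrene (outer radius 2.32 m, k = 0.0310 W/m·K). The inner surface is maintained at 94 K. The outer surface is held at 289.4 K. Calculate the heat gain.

Resistance network (inner→outer):
  R_titanium = (1/1.47 − 1/1.48)/(4πk) = 0.004596/(4π·25.4) = 1.440×10^-5 K/W
  R_polyurethane foam = (1/1.48 − 1/1.85)/(4πk) = 0.1351/(4π·0.0274) = 0.3925 K/W
  R_expanded polystyrene = (1/1.85 − 1/2.32)/(4πk) = 0.1095/(4π·0.0310) = 0.2811 K/W
ΣR = 1.440×10^-5 + 0.3925 + 0.2811 = 0.6736 K/W
Q = ΔT/ΣR = (94 K − 289.4 K)/0.6736 = -290 W
(Negative Q ⇒ heat flows inward; heat gain = 290 W.)

Q = 290 W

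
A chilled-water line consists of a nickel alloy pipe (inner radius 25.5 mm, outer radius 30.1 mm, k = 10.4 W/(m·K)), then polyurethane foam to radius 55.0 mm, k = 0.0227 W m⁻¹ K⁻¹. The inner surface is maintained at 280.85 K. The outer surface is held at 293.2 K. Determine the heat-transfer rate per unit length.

Treat each layer as a resistance in series:
  R'_nickel alloy = ln(0.0301/0.0255)/(2πk) = 0.1658/(2π·10.4) = 0.002538 m·K/W
  R'_polyurethane foam = ln(0.0550/0.0301)/(2πk) = 0.6028/(2π·0.0227) = 4.226 m·K/W
ΣR = 0.002538 + 4.226 = 4.229 m·K/W
Q' = ΔT/ΣR = (280.85 K − 293.2 K)/4.229 = -2.92 W/m
(Negative Q' ⇒ heat flows inward; heat gain = 2.92 W/m.)

Q' = 2.92 W/m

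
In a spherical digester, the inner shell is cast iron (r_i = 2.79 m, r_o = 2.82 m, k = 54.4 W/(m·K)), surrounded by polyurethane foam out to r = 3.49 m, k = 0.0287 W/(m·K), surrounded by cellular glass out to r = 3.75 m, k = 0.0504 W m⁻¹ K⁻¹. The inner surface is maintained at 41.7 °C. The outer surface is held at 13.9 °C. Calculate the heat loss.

Resistance network (inner→outer):
  R_cast iron = (1/2.79 − 1/2.82)/(4πk) = 0.003813/(4π·54.4) = 5.578×10^-6 K/W
  R_polyurethane foam = (1/2.82 − 1/3.49)/(4πk) = 0.06808/(4π·0.0287) = 0.1888 K/W
  R_cellular glass = (1/3.49 − 1/3.75)/(4πk) = 0.01987/(4π·0.0504) = 0.03137 K/W
ΣR = 5.578×10^-6 + 0.1888 + 0.03137 = 0.2202 K/W
Q = ΔT/ΣR = (41.7 °C − 13.9 °C)/0.2202 = 126 W

Q = 126 W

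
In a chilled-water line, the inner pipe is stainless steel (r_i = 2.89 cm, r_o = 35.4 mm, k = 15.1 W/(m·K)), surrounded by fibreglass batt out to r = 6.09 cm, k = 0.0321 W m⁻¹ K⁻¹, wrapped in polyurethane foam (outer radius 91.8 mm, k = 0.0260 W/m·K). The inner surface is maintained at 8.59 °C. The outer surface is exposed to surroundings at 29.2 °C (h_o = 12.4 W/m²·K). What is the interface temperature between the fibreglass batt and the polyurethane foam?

T = 19.0 °C

Resistance network (inner→outer):
  R'_stainless steel = ln(0.0354/0.0289)/(2πk) = 0.2029/(2π·15.1) = 0.002138 m·K/W
  R'_fibreglass batt = ln(0.0609/0.0354)/(2πk) = 0.5425/(2π·0.0321) = 2.690 m·K/W
  R'_polyurethane foam = ln(0.0918/0.0609)/(2πk) = 0.4104/(2π·0.0260) = 2.512 m·K/W
  R'_conv,out = 1/(2πr h) = 1/(2π·0.0918·12.4) = 0.1398 m·K/W
ΣR = 0.002138 + 2.690 + 2.512 + 0.1398 = 5.344 m·K/W
Q' = ΔT/ΣR = (8.59 °C − 29.2 °C)/5.344 = -3.857 W/m
From the inner boundary to the fibreglass batt/polyurethane foam interface, ΣR_partial = 2.692 m·K/W.
T_interface = T_in − Q'·ΣR_partial = 8.59 °C − (-3.857)(2.692) = 19.0 °C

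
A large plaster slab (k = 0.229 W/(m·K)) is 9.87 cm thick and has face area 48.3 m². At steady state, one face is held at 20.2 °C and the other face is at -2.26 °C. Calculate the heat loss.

Q = kA·ΔT/L = 0.229 × 48.3 × |20.2 °C − -2.26 °C| / 0.0987 = 2520 W

Q = 2.52 kW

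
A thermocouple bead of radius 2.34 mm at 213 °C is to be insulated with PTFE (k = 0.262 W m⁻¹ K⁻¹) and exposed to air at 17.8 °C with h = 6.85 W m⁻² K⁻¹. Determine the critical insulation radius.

For a sphere, r_cr = 2k_ins/h = 2·0.262/6.85 = 0.0765 m = 7.65 cm

r_cr = 7.65 cm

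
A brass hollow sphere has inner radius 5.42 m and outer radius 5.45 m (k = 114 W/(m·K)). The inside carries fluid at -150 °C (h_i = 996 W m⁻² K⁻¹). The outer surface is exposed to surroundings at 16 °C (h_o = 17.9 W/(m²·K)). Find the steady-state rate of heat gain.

Q = 1080 kW

Series thermal resistances, inner to outer:
  R_conv,in = 1/(4πr²h) = 1/(4π·5.42²·996) = 2.720×10^-6 K/W
  R_brass = (1/5.42 − 1/5.45)/(4πk) = 0.001016/(4π·114) = 7.089×10^-7 K/W
  R_conv,out = 1/(4πr²h) = 1/(4π·5.45²·17.9) = 1.497×10^-4 K/W
ΣR = 2.720×10^-6 + 7.089×10^-7 + 1.497×10^-4 = 1.531×10^-4 K/W
Q = ΔT/ΣR = (-150 °C − 16 °C)/1.531×10^-4 = -1.08×10^6 W
(Negative Q ⇒ heat flows inward; heat gain = 1.08×10^6 W.)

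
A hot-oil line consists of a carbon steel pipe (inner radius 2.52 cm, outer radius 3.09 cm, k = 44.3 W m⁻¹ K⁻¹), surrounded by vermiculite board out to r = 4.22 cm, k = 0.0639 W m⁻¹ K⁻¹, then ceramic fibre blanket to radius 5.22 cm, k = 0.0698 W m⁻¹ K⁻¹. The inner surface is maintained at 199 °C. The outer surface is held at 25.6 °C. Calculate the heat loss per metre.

Q' = 137 W/m

Resistance network (inner→outer):
  R'_carbon steel = ln(0.0309/0.0252)/(2πk) = 0.2039/(2π·44.3) = 7.326×10^-4 m·K/W
  R'_vermiculite board = ln(0.0422/0.0309)/(2πk) = 0.3117/(2π·0.0639) = 0.7763 m·K/W
  R'_ceramic fibre blanket = ln(0.0522/0.0422)/(2πk) = 0.2127/(2π·0.0698) = 0.4849 m·K/W
ΣR = 7.326×10^-4 + 0.7763 + 0.4849 = 1.262 m·K/W
Q' = ΔT/ΣR = (199 °C − 25.6 °C)/1.262 = 137 W/m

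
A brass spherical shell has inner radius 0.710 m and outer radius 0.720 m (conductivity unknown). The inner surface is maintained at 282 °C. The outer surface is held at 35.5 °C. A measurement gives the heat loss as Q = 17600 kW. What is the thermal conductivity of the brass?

k = 111 W/m·K

ΣR = ΔT/Q = |282 − 35.5|/1.76×10^7 = 1.401×10^-5 K/W
(1/r₁−1/r₂)/(4πk) = 1.401×10^-5 ⇒ k = 0.01956/(4π·1.401×10^-5) = 111 W/m·K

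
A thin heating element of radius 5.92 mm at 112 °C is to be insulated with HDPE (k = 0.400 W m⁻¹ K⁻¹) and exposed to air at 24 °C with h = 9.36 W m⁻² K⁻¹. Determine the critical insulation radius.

r_cr = 4.27 cm

For a cylinder, r_cr = k_ins/h = 0.400/9.36 = 0.0427 m = 4.27 cm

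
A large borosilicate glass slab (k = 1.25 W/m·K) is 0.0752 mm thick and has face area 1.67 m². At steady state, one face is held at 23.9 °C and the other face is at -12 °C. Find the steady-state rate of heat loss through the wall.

Q = 9.97×10^5 W

Q = kA·ΔT/L = 1.25 × 1.67 × |23.9 °C − -12 °C| / 7.52×10^-5 = 9.97×10^5 W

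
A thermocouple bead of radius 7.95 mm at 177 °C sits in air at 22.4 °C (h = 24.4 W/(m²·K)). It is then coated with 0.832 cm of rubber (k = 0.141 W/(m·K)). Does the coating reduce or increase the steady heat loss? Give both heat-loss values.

Critical radius for a sphere: r_cr = 2k/h = 0.0116 m = 1.16 cm.
Outer radius after coating: r₂ = 0.00795 + 0.00832 = 0.01627 m.
r₁ < r_cr < r₂: heat loss rises to a maximum at r_cr then falls. Whether the coating helps depends on whether Q(r₂) has dropped back below Q(r₁).
Bare: R = 1/(4πr₁²h) = 51.60 K/W; Q = 154.6/51.60 = 3.00 W.
Coated: R = R_cond + R_conv = 48.62 K/W; Q = 154.6/48.62 = 3.18 W.

increases: 3.00 → 3.18 W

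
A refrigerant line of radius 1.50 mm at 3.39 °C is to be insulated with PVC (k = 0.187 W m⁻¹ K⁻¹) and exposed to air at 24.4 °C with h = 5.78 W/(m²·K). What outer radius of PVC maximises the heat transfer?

r_cr = 3.24 cm

For a cylinder, r_cr = k_ins/h = 0.187/5.78 = 0.0324 m = 3.24 cm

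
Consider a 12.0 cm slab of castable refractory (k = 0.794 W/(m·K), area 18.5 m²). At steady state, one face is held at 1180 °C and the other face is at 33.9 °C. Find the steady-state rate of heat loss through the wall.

Q = kA·ΔT/L = 0.794 × 18.5 × |1180 °C − 33.9 °C| / 0.120 = 1.40×10^5 W

Q = 140 kW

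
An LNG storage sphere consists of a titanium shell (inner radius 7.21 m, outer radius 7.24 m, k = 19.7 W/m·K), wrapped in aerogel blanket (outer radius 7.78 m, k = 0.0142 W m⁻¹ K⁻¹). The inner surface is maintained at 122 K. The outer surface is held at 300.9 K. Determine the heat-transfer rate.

Series thermal resistances, inner to outer:
  R_titanium = (1/7.21 − 1/7.24)/(4πk) = 5.747×10^-4/(4π·19.7) = 2.322×10^-6 K/W
  R_aerogel blanket = (1/7.24 − 1/7.78)/(4πk) = 0.009587/(4π·0.0142) = 0.05373 K/W
ΣR = 2.322×10^-6 + 0.05373 = 0.05373 K/W
Q = ΔT/ΣR = (122 K − 300.9 K)/0.05373 = -3330 W
(Negative Q ⇒ heat flows inward; heat gain = 3330 W.)

Q = 3.33 kW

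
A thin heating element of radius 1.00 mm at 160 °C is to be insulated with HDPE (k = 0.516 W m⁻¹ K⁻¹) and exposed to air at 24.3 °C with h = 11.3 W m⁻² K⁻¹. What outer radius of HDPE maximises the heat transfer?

r_cr = 4.57 cm

For a cylinder, r_cr = k_ins/h = 0.516/11.3 = 0.0457 m = 4.57 cm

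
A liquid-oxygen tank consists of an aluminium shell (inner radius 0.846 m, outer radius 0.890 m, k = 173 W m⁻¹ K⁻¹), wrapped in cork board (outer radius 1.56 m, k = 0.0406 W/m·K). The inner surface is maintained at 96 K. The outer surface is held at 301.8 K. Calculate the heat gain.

Series thermal resistances, inner to outer:
  R_aluminium = (1/0.846 − 1/0.890)/(4πk) = 0.05844/(4π·173) = 2.688×10^-5 K/W
  R_cork board = (1/0.890 − 1/1.56)/(4πk) = 0.4826/(4π·0.0406) = 0.9459 K/W
ΣR = 2.688×10^-5 + 0.9459 = 0.9459 K/W
Q = ΔT/ΣR = (96 K − 301.8 K)/0.9459 = -218 W
(Negative Q ⇒ heat flows inward; heat gain = 218 W.)

Q = 218 W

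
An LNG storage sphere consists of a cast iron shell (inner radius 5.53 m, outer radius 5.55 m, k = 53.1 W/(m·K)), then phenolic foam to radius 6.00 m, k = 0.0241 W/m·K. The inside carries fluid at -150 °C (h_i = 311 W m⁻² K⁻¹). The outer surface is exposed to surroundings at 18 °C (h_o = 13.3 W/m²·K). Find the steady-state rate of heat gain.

Q = 3.75 kW

Series thermal resistances, inner to outer:
  R_conv,in = 1/(4πr²h) = 1/(4π·5.53²·311) = 8.367×10^-6 K/W
  R_cast iron = (1/5.53 − 1/5.55)/(4πk) = 6.516×10^-4/(4π·53.1) = 9.766×10^-7 K/W
  R_phenolic foam = (1/5.55 − 1/6.00)/(4πk) = 0.01351/(4π·0.0241) = 0.04462 K/W
  R_conv,out = 1/(4πr²h) = 1/(4π·6.00²·13.3) = 1.662×10^-4 K/W
ΣR = 8.367×10^-6 + 9.766×10^-7 + 0.04462 + 1.662×10^-4 = 0.04480 K/W
Q = ΔT/ΣR = (-150 °C − 18 °C)/0.04480 = -3750 W
(Negative Q ⇒ heat flows inward; heat gain = 3750 W.)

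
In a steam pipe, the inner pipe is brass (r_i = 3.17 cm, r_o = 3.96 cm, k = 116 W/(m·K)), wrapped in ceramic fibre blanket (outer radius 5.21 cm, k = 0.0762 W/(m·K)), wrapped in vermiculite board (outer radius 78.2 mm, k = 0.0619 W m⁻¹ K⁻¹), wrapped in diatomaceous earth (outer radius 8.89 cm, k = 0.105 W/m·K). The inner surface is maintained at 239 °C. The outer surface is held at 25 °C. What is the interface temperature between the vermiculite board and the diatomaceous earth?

Treat each layer as a resistance in series:
  R'_brass = ln(0.0396/0.0317)/(2πk) = 0.2225/(2π·116) = 3.053×10^-4 m·K/W
  R'_ceramic fibre blanket = ln(0.0521/0.0396)/(2πk) = 0.2743/(2π·0.0762) = 0.5730 m·K/W
  R'_vermiculite board = ln(0.0782/0.0521)/(2πk) = 0.4061/(2π·0.0619) = 1.044 m·K/W
  R'_diatomaceous earth = ln(0.0889/0.0782)/(2πk) = 0.1282/(2π·0.105) = 0.1944 m·K/W
ΣR = 3.053×10^-4 + 0.5730 + 1.044 + 0.1944 = 1.812 m·K/W
Q' = ΔT/ΣR = (239 °C − 25 °C)/1.812 = 118.1 W/m
From the inner boundary to the vermiculite board/diatomaceous earth interface, ΣR_partial = 1.617 m·K/W.
T_interface = T_in − Q'·ΣR_partial = 239 °C − (118.1)(1.617) = 48.0 °C

T = 48.0 °C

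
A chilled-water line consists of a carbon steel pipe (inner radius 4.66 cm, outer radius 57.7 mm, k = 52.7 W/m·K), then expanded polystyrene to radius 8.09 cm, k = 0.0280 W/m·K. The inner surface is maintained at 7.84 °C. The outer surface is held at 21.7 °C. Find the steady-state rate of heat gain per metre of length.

Treat each layer as a resistance in series:
  R'_carbon steel = ln(0.0577/0.0466)/(2πk) = 0.2137/(2π·52.7) = 6.452×10^-4 m·K/W
  R'_expanded polystyrene = ln(0.0809/0.0577)/(2πk) = 0.3380/(2π·0.0280) = 1.921 m·K/W
ΣR = 6.452×10^-4 + 1.921 = 1.922 m·K/W
Q' = ΔT/ΣR = (7.84 °C − 21.7 °C)/1.922 = -7.21 W/m
(Negative Q' ⇒ heat flows inward; heat gain = 7.21 W/m.)

Q' = 7.21 W/m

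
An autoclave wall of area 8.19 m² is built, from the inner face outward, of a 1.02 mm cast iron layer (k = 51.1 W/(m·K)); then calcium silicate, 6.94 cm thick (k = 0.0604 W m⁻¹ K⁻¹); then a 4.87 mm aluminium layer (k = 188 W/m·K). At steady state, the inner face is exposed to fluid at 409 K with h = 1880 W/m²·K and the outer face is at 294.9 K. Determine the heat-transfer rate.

Q = 813 W

Series thermal resistances, inner to outer:
  R_conv,in = 1/(hA) = 1/(1880·8.19) = 6.495×10^-5 K/W
  R_cast iron = L/(kA) = 0.00102/(51.1·8.19) = 2.437×10^-6 K/W
  R_calcium silicate = L/(kA) = 0.0694/(0.0604·8.19) = 0.1403 K/W
  R_aluminium = L/(kA) = 0.00487/(188·8.19) = 3.163×10^-6 K/W
ΣR = 6.495×10^-5 + 2.437×10^-6 + 0.1403 + 3.163×10^-6 = 0.1404 K/W
Q = ΔT/ΣR = (409 K − 294.9 K)/0.1404 = 813 W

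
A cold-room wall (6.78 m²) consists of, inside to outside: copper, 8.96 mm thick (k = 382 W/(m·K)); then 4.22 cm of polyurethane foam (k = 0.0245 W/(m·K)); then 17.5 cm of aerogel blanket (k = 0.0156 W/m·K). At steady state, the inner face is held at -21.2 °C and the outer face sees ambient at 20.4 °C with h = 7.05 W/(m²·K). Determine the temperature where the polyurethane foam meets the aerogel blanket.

Treat each layer as a resistance in series:
  R_copper = L/(kA) = 0.00896/(382·6.78) = 3.460×10^-6 K/W
  R_polyurethane foam = L/(kA) = 0.0422/(0.0245·6.78) = 0.2540 K/W
  R_aerogel blanket = L/(kA) = 0.175/(0.0156·6.78) = 1.655 K/W
  R_conv,out = 1/(hA) = 1/(7.05·6.78) = 0.02092 K/W
ΣR = 3.460×10^-6 + 0.2540 + 1.655 + 0.02092 = 1.930 K/W
Q = ΔT/ΣR = (-21.2 °C − 20.4 °C)/1.930 = -21.55 W
From the inner boundary to the polyurethane foam/aerogel blanket interface, ΣR_partial = 0.2540 K/W.
T_interface = T_in − Q·ΣR_partial = -21.2 °C − (-21.55)(0.2540) = -15.7 °C

T = -15.7 °C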